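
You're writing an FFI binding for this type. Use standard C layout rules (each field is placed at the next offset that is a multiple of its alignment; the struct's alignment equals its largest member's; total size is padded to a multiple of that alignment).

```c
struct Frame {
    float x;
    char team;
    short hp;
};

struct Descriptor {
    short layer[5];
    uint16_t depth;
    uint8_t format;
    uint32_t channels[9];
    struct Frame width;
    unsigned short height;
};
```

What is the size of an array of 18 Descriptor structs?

Frame: @0: x [4B, align 4] → 4; @4: team [1B, align 1] → 5; +1 pad (align 2); @6: hp [2B, align 2] → 8; size 8, align 4
@0: layer [10B, align 2] → 10
@10: depth [2B, align 2] → 12
@12: format [1B, align 1] → 13
+3 pad (align 4)
@16: channels [36B, align 4] → 52
@52: width [8B, align 4] → 60
@60: height [2B, align 2] → 62
+2 tail pad (align 4)
size 64, align 4
array of 18: 18 × 64 = 1152

1152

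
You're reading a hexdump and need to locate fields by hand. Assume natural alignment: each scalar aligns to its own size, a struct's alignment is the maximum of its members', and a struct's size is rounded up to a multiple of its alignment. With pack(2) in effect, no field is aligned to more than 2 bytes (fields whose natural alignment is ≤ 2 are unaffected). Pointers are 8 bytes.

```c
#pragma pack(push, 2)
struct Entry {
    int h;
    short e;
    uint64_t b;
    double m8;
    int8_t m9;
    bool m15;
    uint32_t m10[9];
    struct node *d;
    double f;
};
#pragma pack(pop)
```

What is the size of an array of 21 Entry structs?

@0: h [4B, align 2] → 4
@4: e [2B, align 2] → 6
@6: b [8B, align 2] → 14
@14: m8 [8B, align 2] → 22
@22: m9 [1B, align 1] → 23
@23: m15 [1B, align 1] → 24
@24: m10 [36B, align 2] → 60
@60: d [8B, align 2] → 68
@68: f [8B, align 2] → 76
size 76, align 2
array of 21: 21 × 76 = 1596

1596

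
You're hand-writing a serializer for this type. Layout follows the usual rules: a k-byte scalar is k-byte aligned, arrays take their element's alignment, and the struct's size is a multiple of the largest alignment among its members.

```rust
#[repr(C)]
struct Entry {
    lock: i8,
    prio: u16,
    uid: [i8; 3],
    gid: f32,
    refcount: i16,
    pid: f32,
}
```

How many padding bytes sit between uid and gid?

lock at 0 (size 1, align 1) → ends 1
pad 1 to align 2 for prio
prio at 2 (size 2, align 2) → ends 4
uid at 4 (size 3, align 1) → ends 7
pad 1 to align 4 for gid
gid at 8 (size 4, align 4) → ends 12

1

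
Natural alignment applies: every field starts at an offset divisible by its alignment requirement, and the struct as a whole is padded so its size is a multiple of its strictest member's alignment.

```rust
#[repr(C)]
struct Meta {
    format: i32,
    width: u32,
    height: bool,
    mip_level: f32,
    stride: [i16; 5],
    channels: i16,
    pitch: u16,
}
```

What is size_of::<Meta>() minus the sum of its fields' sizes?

5

@0: format [4B, align 4] → 4
@4: width [4B, align 4] → 8
@8: height [1B, align 1] → 9
+3 pad (align 4)
@12: mip_level [4B, align 4] → 16
@16: stride [10B, align 2] → 26
@26: channels [2B, align 2] → 28
@28: pitch [2B, align 2] → 30
+2 tail pad (align 4)
size 32, align 4
data bytes 27, size 32 → padding 5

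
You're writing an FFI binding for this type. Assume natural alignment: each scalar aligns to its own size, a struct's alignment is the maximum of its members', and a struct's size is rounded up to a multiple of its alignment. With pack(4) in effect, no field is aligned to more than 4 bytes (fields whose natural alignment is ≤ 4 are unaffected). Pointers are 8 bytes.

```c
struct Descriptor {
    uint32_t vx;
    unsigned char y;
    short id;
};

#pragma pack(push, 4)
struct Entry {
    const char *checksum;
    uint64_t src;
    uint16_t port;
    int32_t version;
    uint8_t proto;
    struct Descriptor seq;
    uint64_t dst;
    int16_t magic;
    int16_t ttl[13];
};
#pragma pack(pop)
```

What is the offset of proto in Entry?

Descriptor: @0: vx [4B, align 4] → 4; @4: y [1B, align 1] → 5; +1 pad (align 2); @6: id [2B, align 2] → 8; size 8, align 4
@0: checksum [8B, align 4] → 8
@8: src [8B, align 4] → 16
@16: port [2B, align 2] → 18
+2 pad (align 4)
@20: version [4B, align 4] → 24
@24: proto [1B, align 1] → 25

24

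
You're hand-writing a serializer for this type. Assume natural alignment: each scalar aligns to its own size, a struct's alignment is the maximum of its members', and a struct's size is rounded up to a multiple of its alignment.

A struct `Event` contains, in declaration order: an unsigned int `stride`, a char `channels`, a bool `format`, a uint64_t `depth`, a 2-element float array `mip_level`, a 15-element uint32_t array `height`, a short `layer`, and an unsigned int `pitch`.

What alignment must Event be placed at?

8

member alignments: stride=4, channels=1, format=1, depth=8, mip_level=4, height=4, layer=2, pitch=4
max = 8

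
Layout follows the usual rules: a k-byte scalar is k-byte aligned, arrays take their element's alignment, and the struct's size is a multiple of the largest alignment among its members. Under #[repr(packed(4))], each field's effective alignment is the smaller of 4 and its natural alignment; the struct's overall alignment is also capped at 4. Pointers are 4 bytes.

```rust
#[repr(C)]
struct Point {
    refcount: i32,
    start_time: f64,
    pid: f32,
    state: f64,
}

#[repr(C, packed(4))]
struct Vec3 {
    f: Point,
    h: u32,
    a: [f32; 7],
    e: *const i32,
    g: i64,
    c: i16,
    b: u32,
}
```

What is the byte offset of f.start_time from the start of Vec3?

8

Point: @0: refcount [4B, align 4] → 4; +4 pad (align 8); @8: start_time [8B, align 8] → 16; @16: pid [4B, align 4] → 20; +4 pad (align 8); @24: state [8B, align 8] → 32; size 32, align 8
@0: f [32B, align 4] → 32
within Point: start_time at 8
0 + 8 = 8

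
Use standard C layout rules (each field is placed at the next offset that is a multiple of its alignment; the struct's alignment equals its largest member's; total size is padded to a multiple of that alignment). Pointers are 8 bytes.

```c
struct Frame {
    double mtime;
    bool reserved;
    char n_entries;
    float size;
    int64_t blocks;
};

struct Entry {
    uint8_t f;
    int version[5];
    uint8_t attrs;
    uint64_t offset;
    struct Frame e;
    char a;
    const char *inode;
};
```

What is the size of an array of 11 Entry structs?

Frame: @0: mtime [8B, align 8] → 8; @8: reserved [1B, align 1] → 9; @9: n_entries [1B, align 1] → 10; +2 pad (align 4); @12: size [4B, align 4] → 16; @16: blocks [8B, align 8] → 24; size 24, align 8
@0: f [1B, align 1] → 1
+3 pad (align 4)
@4: version [20B, align 4] → 24
@24: attrs [1B, align 1] → 25
+7 pad (align 8)
@32: offset [8B, align 8] → 40
@40: e [24B, align 8] → 64
@64: a [1B, align 1] → 65
+7 pad (align 8)
@72: inode [8B, align 8] → 80
size 80, align 8
array of 11: 11 × 80 = 880

880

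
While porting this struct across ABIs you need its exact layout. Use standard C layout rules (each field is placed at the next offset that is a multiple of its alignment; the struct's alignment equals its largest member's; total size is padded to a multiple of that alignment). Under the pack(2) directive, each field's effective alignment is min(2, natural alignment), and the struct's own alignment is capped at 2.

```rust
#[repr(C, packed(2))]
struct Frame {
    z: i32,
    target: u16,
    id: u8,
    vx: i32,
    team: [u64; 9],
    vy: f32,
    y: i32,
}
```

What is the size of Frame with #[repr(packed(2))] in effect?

92

z at 0 (size 4, align 2) → ends 4
target at 4 (size 2, align 2) → ends 6
id at 6 (size 1, align 1) → ends 7
pad 1 to align 2 for vx
vx at 8 (size 4, align 2) → ends 12
team at 12 (size 72, align 2) → ends 84
vy at 84 (size 4, align 2) → ends 88
y at 88 (size 4, align 2) → ends 92
total 92 bytes, alignment 2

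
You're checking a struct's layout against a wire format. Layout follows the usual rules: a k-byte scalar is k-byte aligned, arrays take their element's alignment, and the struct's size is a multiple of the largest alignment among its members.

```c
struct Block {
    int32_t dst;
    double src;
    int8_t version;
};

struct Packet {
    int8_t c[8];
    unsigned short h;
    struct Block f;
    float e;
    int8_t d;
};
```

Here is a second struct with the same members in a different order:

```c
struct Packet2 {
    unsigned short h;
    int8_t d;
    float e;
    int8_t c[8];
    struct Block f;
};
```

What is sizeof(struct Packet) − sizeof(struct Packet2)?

Block: @0: dst [4B, align 4] → 4; +4 pad (align 8); @8: src [8B, align 8] → 16; @16: version [1B, align 1] → 17; +7 tail pad (align 8); size 24, align 8
@0: c [8B, align 1] → 8
@8: h [2B, align 2] → 10
+6 pad (align 8)
@16: f [24B, align 8] → 40
@40: e [4B, align 4] → 44
@44: d [1B, align 1] → 45
+3 tail pad (align 8)
size 48, align 8
— Packet2 —
@0: h [2B, align 2] → 2
@2: d [1B, align 1] → 3
+1 pad (align 4)
@4: e [4B, align 4] → 8
@8: c [8B, align 1] → 16
@16: f [24B, align 8] → 40
size 40, align 8
48 − 40 = 8

8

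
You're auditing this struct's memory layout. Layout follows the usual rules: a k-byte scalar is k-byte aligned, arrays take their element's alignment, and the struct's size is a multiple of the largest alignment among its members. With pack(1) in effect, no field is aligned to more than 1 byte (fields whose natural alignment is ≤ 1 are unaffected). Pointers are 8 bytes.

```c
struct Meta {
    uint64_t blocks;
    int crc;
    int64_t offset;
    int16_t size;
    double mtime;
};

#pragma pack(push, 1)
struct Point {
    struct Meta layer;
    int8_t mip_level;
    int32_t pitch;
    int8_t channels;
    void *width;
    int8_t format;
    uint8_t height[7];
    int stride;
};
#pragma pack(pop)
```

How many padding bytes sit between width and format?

Meta: @0: blocks [8B, align 8] → 8; @8: crc [4B, align 4] → 12; +4 pad (align 8); @16: offset [8B, align 8] → 24; @24: size [2B, align 2] → 26; +6 pad (align 8); @32: mtime [8B, align 8] → 40; size 40, align 8
@0: layer [40B, align 1] → 40
@40: mip_level [1B, align 1] → 41
@41: pitch [4B, align 1] → 45
@45: channels [1B, align 1] → 46
@46: width [8B, align 1] → 54
@54: format [1B, align 1] → 55

0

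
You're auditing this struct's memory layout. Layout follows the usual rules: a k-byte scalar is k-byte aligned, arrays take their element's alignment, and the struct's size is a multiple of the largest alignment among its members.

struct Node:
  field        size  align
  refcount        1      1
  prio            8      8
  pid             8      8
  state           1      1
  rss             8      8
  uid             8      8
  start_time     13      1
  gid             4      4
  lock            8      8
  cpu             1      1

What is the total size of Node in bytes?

88 bytes

0..1  refcount  (1B, 1-aligned)
1..8  -- padding (7B)
8..16  prio  (8B, 8-aligned)
16..24  pid  (8B, 8-aligned)
24..25  state  (1B, 1-aligned)
25..32  -- padding (7B)
32..40  rss  (8B, 8-aligned)
40..48  uid  (8B, 8-aligned)
48..61  start_time  (13B, 1-aligned)
61..64  -- padding (3B)
64..68  gid  (4B, 4-aligned)
68..72  -- padding (4B)
72..80  lock  (8B, 8-aligned)
80..81  cpu  (1B, 1-aligned)
81..88  -- tail padding (7B)
sizeof = 88, alignof = 8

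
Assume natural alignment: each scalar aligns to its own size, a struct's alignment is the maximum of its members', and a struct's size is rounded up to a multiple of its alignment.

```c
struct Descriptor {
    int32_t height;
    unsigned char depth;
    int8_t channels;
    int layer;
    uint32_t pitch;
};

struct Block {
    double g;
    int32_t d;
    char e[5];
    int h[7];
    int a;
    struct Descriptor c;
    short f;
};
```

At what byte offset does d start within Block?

Descriptor: 0..4  height  (4B, 4-aligned); 4..5  depth  (1B, 1-aligned); 5..6  channels  (1B, 1-aligned); 6..8  -- padding (2B); 8..12  layer  (4B, 4-aligned); 12..16  pitch  (4B, 4-aligned); sizeof = 16, alignof = 4
0..8  g  (8B, 8-aligned)
8..12  d  (4B, 4-aligned)

8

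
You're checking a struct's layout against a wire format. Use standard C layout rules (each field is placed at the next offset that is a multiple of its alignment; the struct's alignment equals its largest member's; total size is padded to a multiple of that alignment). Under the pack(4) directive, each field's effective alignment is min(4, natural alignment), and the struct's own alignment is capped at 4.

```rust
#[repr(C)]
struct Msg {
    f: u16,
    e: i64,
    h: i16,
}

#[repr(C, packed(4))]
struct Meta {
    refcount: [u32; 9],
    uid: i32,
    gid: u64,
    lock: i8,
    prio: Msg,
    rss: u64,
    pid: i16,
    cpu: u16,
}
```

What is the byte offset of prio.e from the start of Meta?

60

Msg: 0..2  f  (2B, 2-aligned); 2..8  -- padding (6B); 8..16  e  (8B, 8-aligned); 16..18  h  (2B, 2-aligned); 18..24  -- tail padding (6B); sizeof = 24, alignof = 8
0..36  refcount  (36B, 4-aligned)
36..40  uid  (4B, 4-aligned)
40..48  gid  (8B, 4-aligned)
48..49  lock  (1B, 1-aligned)
49..52  -- padding (3B)
52..76  prio  (24B, 4-aligned)
within Msg: e at 8
52 + 8 = 60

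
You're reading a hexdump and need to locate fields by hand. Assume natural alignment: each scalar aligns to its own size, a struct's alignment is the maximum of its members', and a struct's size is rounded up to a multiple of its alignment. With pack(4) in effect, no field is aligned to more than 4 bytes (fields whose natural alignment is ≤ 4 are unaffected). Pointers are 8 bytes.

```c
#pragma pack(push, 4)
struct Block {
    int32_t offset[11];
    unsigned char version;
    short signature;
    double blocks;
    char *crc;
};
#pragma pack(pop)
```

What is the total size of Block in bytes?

offset at 0 (size 44, align 4) → ends 44
version at 44 (size 1, align 1) → ends 45
pad 1 to align 2 for signature
signature at 46 (size 2, align 2) → ends 48
blocks at 48 (size 8, align 4) → ends 56
crc at 56 (size 8, align 4) → ends 64
total 64 bytes, alignment 4

64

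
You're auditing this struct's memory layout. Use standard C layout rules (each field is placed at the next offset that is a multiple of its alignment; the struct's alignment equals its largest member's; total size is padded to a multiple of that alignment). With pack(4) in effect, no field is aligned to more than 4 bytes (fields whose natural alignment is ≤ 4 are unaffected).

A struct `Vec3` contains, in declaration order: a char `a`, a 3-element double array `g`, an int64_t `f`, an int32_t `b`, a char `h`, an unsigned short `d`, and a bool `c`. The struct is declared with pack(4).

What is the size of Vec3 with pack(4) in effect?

48

0..1  a  (1B, 1-aligned)
1..4  -- padding (3B)
4..28  g  (24B, 4-aligned)
28..36  f  (8B, 4-aligned)
36..40  b  (4B, 4-aligned)
40..41  h  (1B, 1-aligned)
41..42  -- padding (1B)
42..44  d  (2B, 2-aligned)
44..45  c  (1B, 1-aligned)
45..48  -- tail padding (3B)
sizeof = 48, alignof = 4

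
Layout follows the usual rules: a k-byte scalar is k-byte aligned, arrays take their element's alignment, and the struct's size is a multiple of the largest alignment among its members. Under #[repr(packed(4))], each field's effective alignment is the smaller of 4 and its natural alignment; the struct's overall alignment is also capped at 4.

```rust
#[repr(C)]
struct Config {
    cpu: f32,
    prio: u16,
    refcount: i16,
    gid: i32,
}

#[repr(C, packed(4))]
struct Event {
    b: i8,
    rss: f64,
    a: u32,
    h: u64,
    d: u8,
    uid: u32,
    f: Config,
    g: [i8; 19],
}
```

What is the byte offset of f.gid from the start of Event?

Config: 0..4  cpu  (4B, 4-aligned); 4..6  prio  (2B, 2-aligned); 6..8  refcount  (2B, 2-aligned); 8..12  gid  (4B, 4-aligned); sizeof = 12, alignof = 4
0..1  b  (1B, 1-aligned)
1..4  -- padding (3B)
4..12  rss  (8B, 4-aligned)
12..16  a  (4B, 4-aligned)
16..24  h  (8B, 4-aligned)
24..25  d  (1B, 1-aligned)
25..28  -- padding (3B)
28..32  uid  (4B, 4-aligned)
32..44  f  (12B, 4-aligned)
within Config: gid at 8
32 + 8 = 40

40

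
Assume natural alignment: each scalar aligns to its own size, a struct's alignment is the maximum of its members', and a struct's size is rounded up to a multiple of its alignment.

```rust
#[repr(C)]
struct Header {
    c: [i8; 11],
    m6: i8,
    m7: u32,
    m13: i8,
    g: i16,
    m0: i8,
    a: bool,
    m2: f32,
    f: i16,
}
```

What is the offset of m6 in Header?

11

0..11  c  (11B, 1-aligned)
11..12  m6  (1B, 1-aligned)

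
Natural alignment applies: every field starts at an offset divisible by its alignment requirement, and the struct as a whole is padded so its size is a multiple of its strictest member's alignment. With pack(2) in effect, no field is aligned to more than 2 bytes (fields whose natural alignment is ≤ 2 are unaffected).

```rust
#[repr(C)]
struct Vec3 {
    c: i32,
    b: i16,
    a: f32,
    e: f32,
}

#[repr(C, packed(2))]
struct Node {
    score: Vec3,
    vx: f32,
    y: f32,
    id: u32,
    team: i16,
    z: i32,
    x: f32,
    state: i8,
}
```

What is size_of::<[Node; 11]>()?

Vec3: @0: c [4B, align 4] → 4; @4: b [2B, align 2] → 6; +2 pad (align 4); @8: a [4B, align 4] → 12; @12: e [4B, align 4] → 16; size 16, align 4
@0: score [16B, align 2] → 16
@16: vx [4B, align 2] → 20
@20: y [4B, align 2] → 24
@24: id [4B, align 2] → 28
@28: team [2B, align 2] → 30
@30: z [4B, align 2] → 34
@34: x [4B, align 2] → 38
@38: state [1B, align 1] → 39
+1 tail pad (align 2)
size 40, align 2
array of 11: 11 × 40 = 440

440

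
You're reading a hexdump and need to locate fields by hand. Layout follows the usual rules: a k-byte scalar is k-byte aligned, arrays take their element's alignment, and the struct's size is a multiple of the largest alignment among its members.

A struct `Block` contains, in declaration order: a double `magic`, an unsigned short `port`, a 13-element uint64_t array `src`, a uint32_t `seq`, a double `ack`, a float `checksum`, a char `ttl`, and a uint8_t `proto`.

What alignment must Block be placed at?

8

member alignments: magic=8, port=2, src=8, seq=4, ack=8, checksum=4, ttl=1, proto=1
max = 8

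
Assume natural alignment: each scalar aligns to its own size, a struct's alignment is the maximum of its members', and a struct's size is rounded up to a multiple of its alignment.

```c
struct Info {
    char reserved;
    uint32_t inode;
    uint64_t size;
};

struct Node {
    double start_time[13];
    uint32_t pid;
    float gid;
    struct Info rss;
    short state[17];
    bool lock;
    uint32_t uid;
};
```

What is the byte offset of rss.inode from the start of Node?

116

Info: @0: reserved [1B, align 1] → 1; +3 pad (align 4); @4: inode [4B, align 4] → 8; @8: size [8B, align 8] → 16; size 16, align 8
@0: start_time [104B, align 8] → 104
@104: pid [4B, align 4] → 108
@108: gid [4B, align 4] → 112
@112: rss [16B, align 8] → 128
within Info: inode at 4
112 + 4 = 116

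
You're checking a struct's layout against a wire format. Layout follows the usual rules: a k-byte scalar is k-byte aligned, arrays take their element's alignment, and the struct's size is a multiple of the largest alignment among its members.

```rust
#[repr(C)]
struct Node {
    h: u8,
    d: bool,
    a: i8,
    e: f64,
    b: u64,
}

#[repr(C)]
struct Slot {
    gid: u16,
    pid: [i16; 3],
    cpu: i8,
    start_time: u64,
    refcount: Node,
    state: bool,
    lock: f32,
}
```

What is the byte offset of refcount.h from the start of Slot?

24

Node: 0..1  h  (1B, 1-aligned); 1..2  d  (1B, 1-aligned); 2..3  a  (1B, 1-aligned); 3..8  -- padding (5B); 8..16  e  (8B, 8-aligned); 16..24  b  (8B, 8-aligned); sizeof = 24, alignof = 8
0..2  gid  (2B, 2-aligned)
2..8  pid  (6B, 2-aligned)
8..9  cpu  (1B, 1-aligned)
9..16  -- padding (7B)
16..24  start_time  (8B, 8-aligned)
24..48  refcount  (24B, 8-aligned)
within Node: h at 0
24 + 0 = 24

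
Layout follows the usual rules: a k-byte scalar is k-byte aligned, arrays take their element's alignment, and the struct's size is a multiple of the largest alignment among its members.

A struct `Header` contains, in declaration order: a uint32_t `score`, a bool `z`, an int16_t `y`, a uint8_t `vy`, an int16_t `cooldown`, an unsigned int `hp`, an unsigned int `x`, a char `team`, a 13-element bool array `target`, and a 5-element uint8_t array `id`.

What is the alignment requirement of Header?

member alignments: score=4, z=1, y=2, vy=1, cooldown=2, hp=4, x=4, team=1, target=1, id=1
max = 4

4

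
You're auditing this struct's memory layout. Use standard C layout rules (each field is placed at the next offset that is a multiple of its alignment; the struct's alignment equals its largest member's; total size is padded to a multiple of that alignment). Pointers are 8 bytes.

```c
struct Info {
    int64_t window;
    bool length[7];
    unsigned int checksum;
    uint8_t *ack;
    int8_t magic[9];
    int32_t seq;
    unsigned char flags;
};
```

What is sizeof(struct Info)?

0..8  window  (8B, 8-aligned)
8..15  length  (7B, 1-aligned)
15..16  -- padding (1B)
16..20  checksum  (4B, 4-aligned)
20..24  -- padding (4B)
24..32  ack  (8B, 8-aligned)
32..41  magic  (9B, 1-aligned)
41..44  -- padding (3B)
44..48  seq  (4B, 4-aligned)
48..49  flags  (1B, 1-aligned)
49..56  -- tail padding (7B)
sizeof = 56, alignof = 8

56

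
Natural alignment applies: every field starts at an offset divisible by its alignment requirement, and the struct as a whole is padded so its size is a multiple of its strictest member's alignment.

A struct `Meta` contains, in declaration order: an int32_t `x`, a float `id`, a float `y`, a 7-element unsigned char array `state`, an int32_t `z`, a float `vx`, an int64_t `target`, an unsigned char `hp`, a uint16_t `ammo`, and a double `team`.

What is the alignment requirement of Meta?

8

member alignments: x=4, id=4, y=4, state=1, z=4, vx=4, target=8, hp=1, ammo=2, team=8
max = 8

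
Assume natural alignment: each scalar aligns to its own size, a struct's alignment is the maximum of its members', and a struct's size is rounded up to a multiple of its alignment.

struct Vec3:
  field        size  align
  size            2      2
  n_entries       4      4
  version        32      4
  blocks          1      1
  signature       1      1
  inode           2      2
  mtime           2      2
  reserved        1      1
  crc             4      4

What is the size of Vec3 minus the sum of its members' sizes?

3

size at 0 (size 2, align 2) → ends 2
pad 2 to align 4 for n_entries
n_entries at 4 (size 4, align 4) → ends 8
version at 8 (size 32, align 4) → ends 40
blocks at 40 (size 1, align 1) → ends 41
signature at 41 (size 1, align 1) → ends 42
inode at 42 (size 2, align 2) → ends 44
mtime at 44 (size 2, align 2) → ends 46
reserved at 46 (size 1, align 1) → ends 47
pad 1 to align 4 for crc
crc at 48 (size 4, align 4) → ends 52
total 52 bytes, alignment 4
data bytes 49, size 52 → padding 3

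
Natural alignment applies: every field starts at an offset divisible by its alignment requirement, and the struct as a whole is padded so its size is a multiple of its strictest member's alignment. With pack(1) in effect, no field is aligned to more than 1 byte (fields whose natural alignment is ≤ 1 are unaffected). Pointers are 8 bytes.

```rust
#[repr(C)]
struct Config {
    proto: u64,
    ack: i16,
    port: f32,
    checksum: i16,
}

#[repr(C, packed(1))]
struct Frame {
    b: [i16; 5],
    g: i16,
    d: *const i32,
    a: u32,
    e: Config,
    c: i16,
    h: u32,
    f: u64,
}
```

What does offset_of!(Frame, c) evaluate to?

Config: proto at 0 (size 8, align 8) → ends 8; ack at 8 (size 2, align 2) → ends 10; pad 2 to align 4 for port; port at 12 (size 4, align 4) → ends 16; checksum at 16 (size 2, align 2) → ends 18; tail pad 6 to reach multiple of 8; total 24 bytes, alignment 8
b at 0 (size 10, align 1) → ends 10
g at 10 (size 2, align 1) → ends 12
d at 12 (size 8, align 1) → ends 20
a at 20 (size 4, align 1) → ends 24
e at 24 (size 24, align 1) → ends 48
c at 48 (size 2, align 1) → ends 50

48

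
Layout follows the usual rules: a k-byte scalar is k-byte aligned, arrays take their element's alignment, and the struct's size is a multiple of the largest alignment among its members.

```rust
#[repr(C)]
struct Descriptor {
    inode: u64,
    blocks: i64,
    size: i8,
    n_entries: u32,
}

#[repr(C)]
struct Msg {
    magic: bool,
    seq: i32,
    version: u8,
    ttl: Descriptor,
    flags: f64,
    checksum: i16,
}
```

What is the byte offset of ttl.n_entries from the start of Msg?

Descriptor: @0: inode [8B, align 8] → 8; @8: blocks [8B, align 8] → 16; @16: size [1B, align 1] → 17; +3 pad (align 4); @20: n_entries [4B, align 4] → 24; size 24, align 8
@0: magic [1B, align 1] → 1
+3 pad (align 4)
@4: seq [4B, align 4] → 8
@8: version [1B, align 1] → 9
+7 pad (align 8)
@16: ttl [24B, align 8] → 40
within Descriptor: n_entries at 20
16 + 20 = 36

36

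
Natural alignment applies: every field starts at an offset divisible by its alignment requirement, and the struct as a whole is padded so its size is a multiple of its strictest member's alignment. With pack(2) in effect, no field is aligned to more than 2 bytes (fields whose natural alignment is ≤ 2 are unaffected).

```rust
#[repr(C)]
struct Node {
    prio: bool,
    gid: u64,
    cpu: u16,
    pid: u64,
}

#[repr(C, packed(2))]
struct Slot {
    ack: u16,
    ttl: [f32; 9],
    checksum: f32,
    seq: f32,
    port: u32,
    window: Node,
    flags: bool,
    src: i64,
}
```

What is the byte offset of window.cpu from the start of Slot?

66

Node: 0..1  prio  (1B, 1-aligned); 1..8  -- padding (7B); 8..16  gid  (8B, 8-aligned); 16..18  cpu  (2B, 2-aligned); 18..24  -- padding (6B); 24..32  pid  (8B, 8-aligned); sizeof = 32, alignof = 8
0..2  ack  (2B, 2-aligned)
2..38  ttl  (36B, 2-aligned)
38..42  checksum  (4B, 2-aligned)
42..46  seq  (4B, 2-aligned)
46..50  port  (4B, 2-aligned)
50..82  window  (32B, 2-aligned)
within Node: cpu at 16
50 + 16 = 66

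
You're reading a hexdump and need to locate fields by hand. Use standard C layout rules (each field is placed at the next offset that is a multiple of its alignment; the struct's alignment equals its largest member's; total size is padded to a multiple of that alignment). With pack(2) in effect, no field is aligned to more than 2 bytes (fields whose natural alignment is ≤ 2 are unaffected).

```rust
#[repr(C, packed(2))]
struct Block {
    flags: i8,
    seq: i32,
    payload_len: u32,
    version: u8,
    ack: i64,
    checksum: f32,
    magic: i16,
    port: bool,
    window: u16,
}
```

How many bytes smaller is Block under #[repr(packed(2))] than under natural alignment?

natural layout:
  flags at 0 (size 1, align 1) → ends 1
  pad 3 to align 4 for seq
  seq at 4 (size 4, align 4) → ends 8
  payload_len at 8 (size 4, align 4) → ends 12
  version at 12 (size 1, align 1) → ends 13
  pad 3 to align 8 for ack
  ack at 16 (size 8, align 8) → ends 24
  checksum at 24 (size 4, align 4) → ends 28
  magic at 28 (size 2, align 2) → ends 30
  port at 30 (size 1, align 1) → ends 31
  pad 1 to align 2 for window
  window at 32 (size 2, align 2) → ends 34
  tail pad 6 to reach multiple of 8
  total 40 bytes, alignment 8
packed(2) layout:
  flags at 0 (size 1, align 1) → ends 1
  pad 1 to align 2 for seq
  seq at 2 (size 4, align 2) → ends 6
  payload_len at 6 (size 4, align 2) → ends 10
  version at 10 (size 1, align 1) → ends 11
  pad 1 to align 2 for ack
  ack at 12 (size 8, align 2) → ends 20
  checksum at 20 (size 4, align 2) → ends 24
  magic at 24 (size 2, align 2) → ends 26
  port at 26 (size 1, align 1) → ends 27
  pad 1 to align 2 for window
  window at 28 (size 2, align 2) → ends 30
  total 30 bytes, alignment 2
40 − 30 = 10

10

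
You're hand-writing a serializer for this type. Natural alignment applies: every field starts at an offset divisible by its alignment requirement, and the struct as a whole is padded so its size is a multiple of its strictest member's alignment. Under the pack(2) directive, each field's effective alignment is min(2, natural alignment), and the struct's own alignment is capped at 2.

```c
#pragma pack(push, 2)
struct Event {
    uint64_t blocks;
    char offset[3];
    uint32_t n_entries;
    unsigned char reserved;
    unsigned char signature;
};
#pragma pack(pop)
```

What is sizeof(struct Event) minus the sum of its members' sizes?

@0: blocks [8B, align 2] → 8
@8: offset [3B, align 1] → 11
+1 pad (align 2)
@12: n_entries [4B, align 2] → 16
@16: reserved [1B, align 1] → 17
@17: signature [1B, align 1] → 18
size 18, align 2
data bytes 17, size 18 → padding 1

1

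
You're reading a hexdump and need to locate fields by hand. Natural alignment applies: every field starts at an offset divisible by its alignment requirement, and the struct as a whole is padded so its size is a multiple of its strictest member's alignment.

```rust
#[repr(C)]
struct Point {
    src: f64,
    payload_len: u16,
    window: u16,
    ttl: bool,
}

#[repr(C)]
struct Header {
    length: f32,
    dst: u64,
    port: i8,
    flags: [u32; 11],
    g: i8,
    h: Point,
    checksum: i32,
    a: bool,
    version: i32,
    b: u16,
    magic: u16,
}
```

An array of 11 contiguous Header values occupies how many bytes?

Point: src at 0 (size 8, align 8) → ends 8; payload_len at 8 (size 2, align 2) → ends 10; window at 10 (size 2, align 2) → ends 12; ttl at 12 (size 1, align 1) → ends 13; tail pad 3 to reach multiple of 8; total 16 bytes, alignment 8
length at 0 (size 4, align 4) → ends 4
pad 4 to align 8 for dst
dst at 8 (size 8, align 8) → ends 16
port at 16 (size 1, align 1) → ends 17
pad 3 to align 4 for flags
flags at 20 (size 44, align 4) → ends 64
g at 64 (size 1, align 1) → ends 65
pad 7 to align 8 for h
h at 72 (size 16, align 8) → ends 88
checksum at 88 (size 4, align 4) → ends 92
a at 92 (size 1, align 1) → ends 93
pad 3 to align 4 for version
version at 96 (size 4, align 4) → ends 100
b at 100 (size 2, align 2) → ends 102
magic at 102 (size 2, align 2) → ends 104
total 104 bytes, alignment 8
array of 11: 11 × 104 = 1144

1144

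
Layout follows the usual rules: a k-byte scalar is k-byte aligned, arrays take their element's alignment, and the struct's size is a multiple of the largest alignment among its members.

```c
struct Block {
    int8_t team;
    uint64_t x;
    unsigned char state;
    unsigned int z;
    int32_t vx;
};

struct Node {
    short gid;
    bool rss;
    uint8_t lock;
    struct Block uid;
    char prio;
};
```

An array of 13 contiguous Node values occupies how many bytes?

624

Block: 0..1  team  (1B, 1-aligned); 1..8  -- padding (7B); 8..16  x  (8B, 8-aligned); 16..17  state  (1B, 1-aligned); 17..20  -- padding (3B); 20..24  z  (4B, 4-aligned); 24..28  vx  (4B, 4-aligned); 28..32  -- tail padding (4B); sizeof = 32, alignof = 8
0..2  gid  (2B, 2-aligned)
2..3  rss  (1B, 1-aligned)
3..4  lock  (1B, 1-aligned)
4..8  -- padding (4B)
8..40  uid  (32B, 8-aligned)
40..41  prio  (1B, 1-aligned)
41..48  -- tail padding (7B)
sizeof = 48, alignof = 8
array of 13: 13 × 48 = 624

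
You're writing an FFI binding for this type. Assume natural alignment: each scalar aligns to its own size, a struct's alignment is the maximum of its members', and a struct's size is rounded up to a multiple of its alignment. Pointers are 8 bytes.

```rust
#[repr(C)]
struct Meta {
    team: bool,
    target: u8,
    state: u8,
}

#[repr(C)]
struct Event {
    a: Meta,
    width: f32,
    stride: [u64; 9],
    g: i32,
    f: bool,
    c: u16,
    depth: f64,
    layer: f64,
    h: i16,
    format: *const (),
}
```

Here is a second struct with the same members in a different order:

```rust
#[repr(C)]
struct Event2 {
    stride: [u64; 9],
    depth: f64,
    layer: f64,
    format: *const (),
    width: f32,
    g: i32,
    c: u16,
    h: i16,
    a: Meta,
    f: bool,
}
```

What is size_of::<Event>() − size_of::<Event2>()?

8

Meta: team at 0 (size 1, align 1) → ends 1; target at 1 (size 1, align 1) → ends 2; state at 2 (size 1, align 1) → ends 3; total 3 bytes, alignment 1
a at 0 (size 3, align 1) → ends 3
pad 1 to align 4 for width
width at 4 (size 4, align 4) → ends 8
stride at 8 (size 72, align 8) → ends 80
g at 80 (size 4, align 4) → ends 84
f at 84 (size 1, align 1) → ends 85
pad 1 to align 2 for c
c at 86 (size 2, align 2) → ends 88
depth at 88 (size 8, align 8) → ends 96
layer at 96 (size 8, align 8) → ends 104
h at 104 (size 2, align 2) → ends 106
pad 6 to align 8 for format
format at 112 (size 8, align 8) → ends 120
total 120 bytes, alignment 8
— Event2 —
stride at 0 (size 72, align 8) → ends 72
depth at 72 (size 8, align 8) → ends 80
layer at 80 (size 8, align 8) → ends 88
format at 88 (size 8, align 8) → ends 96
width at 96 (size 4, align 4) → ends 100
g at 100 (size 4, align 4) → ends 104
c at 104 (size 2, align 2) → ends 106
h at 106 (size 2, align 2) → ends 108
a at 108 (size 3, align 1) → ends 111
f at 111 (size 1, align 1) → ends 112
total 112 bytes, alignment 8
120 − 112 = 8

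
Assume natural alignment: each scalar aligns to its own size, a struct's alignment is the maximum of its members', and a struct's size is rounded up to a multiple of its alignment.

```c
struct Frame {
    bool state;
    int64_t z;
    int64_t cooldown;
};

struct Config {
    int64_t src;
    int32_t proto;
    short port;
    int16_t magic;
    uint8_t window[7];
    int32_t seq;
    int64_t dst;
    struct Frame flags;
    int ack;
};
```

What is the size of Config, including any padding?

Frame: state at 0 (size 1, align 1) → ends 1; pad 7 to align 8 for z; z at 8 (size 8, align 8) → ends 16; cooldown at 16 (size 8, align 8) → ends 24; total 24 bytes, alignment 8
src at 0 (size 8, align 8) → ends 8
proto at 8 (size 4, align 4) → ends 12
port at 12 (size 2, align 2) → ends 14
magic at 14 (size 2, align 2) → ends 16
window at 16 (size 7, align 1) → ends 23
pad 1 to align 4 for seq
seq at 24 (size 4, align 4) → ends 28
pad 4 to align 8 for dst
dst at 32 (size 8, align 8) → ends 40
flags at 40 (size 24, align 8) → ends 64
ack at 64 (size 4, align 4) → ends 68
tail pad 4 to reach multiple of 8
total 72 bytes, alignment 8

72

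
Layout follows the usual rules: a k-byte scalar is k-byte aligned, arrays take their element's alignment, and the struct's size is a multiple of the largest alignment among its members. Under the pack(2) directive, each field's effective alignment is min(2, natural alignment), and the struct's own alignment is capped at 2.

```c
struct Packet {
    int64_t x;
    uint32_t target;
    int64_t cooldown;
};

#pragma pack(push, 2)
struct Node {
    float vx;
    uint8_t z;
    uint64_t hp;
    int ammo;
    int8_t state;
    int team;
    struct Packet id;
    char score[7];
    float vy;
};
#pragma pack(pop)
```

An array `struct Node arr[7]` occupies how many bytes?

420

Packet: 0..8  x  (8B, 8-aligned); 8..12  target  (4B, 4-aligned); 12..16  -- padding (4B); 16..24  cooldown  (8B, 8-aligned); sizeof = 24, alignof = 8
0..4  vx  (4B, 2-aligned)
4..5  z  (1B, 1-aligned)
5..6  -- padding (1B)
6..14  hp  (8B, 2-aligned)
14..18  ammo  (4B, 2-aligned)
18..19  state  (1B, 1-aligned)
19..20  -- padding (1B)
20..24  team  (4B, 2-aligned)
24..48  id  (24B, 2-aligned)
48..55  score  (7B, 1-aligned)
55..56  -- padding (1B)
56..60  vy  (4B, 2-aligned)
sizeof = 60, alignof = 2
array of 7: 7 × 60 = 420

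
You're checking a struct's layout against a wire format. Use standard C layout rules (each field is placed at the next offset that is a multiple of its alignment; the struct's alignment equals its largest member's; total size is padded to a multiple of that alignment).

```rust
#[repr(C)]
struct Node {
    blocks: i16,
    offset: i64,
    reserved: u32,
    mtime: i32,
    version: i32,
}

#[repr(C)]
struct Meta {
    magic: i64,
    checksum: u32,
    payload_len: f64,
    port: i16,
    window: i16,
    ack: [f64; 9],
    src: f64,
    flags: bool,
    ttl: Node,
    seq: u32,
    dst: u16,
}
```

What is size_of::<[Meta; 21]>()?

3360

Node: 0..2  blocks  (2B, 2-aligned); 2..8  -- padding (6B); 8..16  offset  (8B, 8-aligned); 16..20  reserved  (4B, 4-aligned); 20..24  mtime  (4B, 4-aligned); 24..28  version  (4B, 4-aligned); 28..32  -- tail padding (4B); sizeof = 32, alignof = 8
0..8  magic  (8B, 8-aligned)
8..12  checksum  (4B, 4-aligned)
12..16  -- padding (4B)
16..24  payload_len  (8B, 8-aligned)
24..26  port  (2B, 2-aligned)
26..28  window  (2B, 2-aligned)
28..32  -- padding (4B)
32..104  ack  (72B, 8-aligned)
104..112  src  (8B, 8-aligned)
112..113  flags  (1B, 1-aligned)
113..120  -- padding (7B)
120..152  ttl  (32B, 8-aligned)
152..156  seq  (4B, 4-aligned)
156..158  dst  (2B, 2-aligned)
158..160  -- tail padding (2B)
sizeof = 160, alignof = 8
array of 21: 21 × 160 = 3360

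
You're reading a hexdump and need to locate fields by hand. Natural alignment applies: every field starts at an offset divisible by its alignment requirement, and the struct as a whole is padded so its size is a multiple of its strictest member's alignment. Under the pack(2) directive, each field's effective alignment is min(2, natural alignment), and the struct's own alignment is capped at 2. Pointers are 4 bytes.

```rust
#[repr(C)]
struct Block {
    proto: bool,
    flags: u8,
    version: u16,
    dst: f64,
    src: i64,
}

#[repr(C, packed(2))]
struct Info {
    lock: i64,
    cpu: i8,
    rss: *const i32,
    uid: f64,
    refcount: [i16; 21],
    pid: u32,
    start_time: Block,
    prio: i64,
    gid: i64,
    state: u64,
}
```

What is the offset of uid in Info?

Block: 0..1  proto  (1B, 1-aligned); 1..2  flags  (1B, 1-aligned); 2..4  version  (2B, 2-aligned); 4..8  -- padding (4B); 8..16  dst  (8B, 8-aligned); 16..24  src  (8B, 8-aligned); sizeof = 24, alignof = 8
0..8  lock  (8B, 2-aligned)
8..9  cpu  (1B, 1-aligned)
9..10  -- padding (1B)
10..14  rss  (4B, 2-aligned)
14..22  uid  (8B, 2-aligned)

14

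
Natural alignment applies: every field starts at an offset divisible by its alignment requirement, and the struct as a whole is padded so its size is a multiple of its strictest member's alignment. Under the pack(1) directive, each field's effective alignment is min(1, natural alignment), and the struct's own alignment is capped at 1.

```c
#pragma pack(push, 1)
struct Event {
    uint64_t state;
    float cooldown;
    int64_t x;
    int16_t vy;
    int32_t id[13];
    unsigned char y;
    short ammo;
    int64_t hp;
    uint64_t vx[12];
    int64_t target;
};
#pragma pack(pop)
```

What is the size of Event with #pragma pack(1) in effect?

@0: state [8B, align 1] → 8
@8: cooldown [4B, align 1] → 12
@12: x [8B, align 1] → 20
@20: vy [2B, align 1] → 22
@22: id [52B, align 1] → 74
@74: y [1B, align 1] → 75
@75: ammo [2B, align 1] → 77
@77: hp [8B, align 1] → 85
@85: vx [96B, align 1] → 181
@181: target [8B, align 1] → 189
size 189, align 1

189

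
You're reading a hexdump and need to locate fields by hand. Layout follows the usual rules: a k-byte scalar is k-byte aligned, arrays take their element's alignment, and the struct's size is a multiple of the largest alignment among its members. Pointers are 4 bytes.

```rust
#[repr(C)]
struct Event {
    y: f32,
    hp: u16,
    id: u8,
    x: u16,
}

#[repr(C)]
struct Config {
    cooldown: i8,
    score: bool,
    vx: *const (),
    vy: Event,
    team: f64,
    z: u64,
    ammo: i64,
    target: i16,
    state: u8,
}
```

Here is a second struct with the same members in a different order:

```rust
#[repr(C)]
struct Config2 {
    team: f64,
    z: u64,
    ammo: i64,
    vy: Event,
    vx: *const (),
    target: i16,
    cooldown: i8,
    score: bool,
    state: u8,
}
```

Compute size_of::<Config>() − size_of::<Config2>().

Event: y at 0 (size 4, align 4) → ends 4; hp at 4 (size 2, align 2) → ends 6; id at 6 (size 1, align 1) → ends 7; pad 1 to align 2 for x; x at 8 (size 2, align 2) → ends 10; tail pad 2 to reach multiple of 4; total 12 bytes, alignment 4
cooldown at 0 (size 1, align 1) → ends 1
score at 1 (size 1, align 1) → ends 2
pad 2 to align 4 for vx
vx at 4 (size 4, align 4) → ends 8
vy at 8 (size 12, align 4) → ends 20
pad 4 to align 8 for team
team at 24 (size 8, align 8) → ends 32
z at 32 (size 8, align 8) → ends 40
ammo at 40 (size 8, align 8) → ends 48
target at 48 (size 2, align 2) → ends 50
state at 50 (size 1, align 1) → ends 51
tail pad 5 to reach multiple of 8
total 56 bytes, alignment 8
— Config2 —
team at 0 (size 8, align 8) → ends 8
z at 8 (size 8, align 8) → ends 16
ammo at 16 (size 8, align 8) → ends 24
vy at 24 (size 12, align 4) → ends 36
vx at 36 (size 4, align 4) → ends 40
target at 40 (size 2, align 2) → ends 42
cooldown at 42 (size 1, align 1) → ends 43
score at 43 (size 1, align 1) → ends 44
state at 44 (size 1, align 1) → ends 45
tail pad 3 to reach multiple of 8
total 48 bytes, alignment 8
56 − 48 = 8

8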